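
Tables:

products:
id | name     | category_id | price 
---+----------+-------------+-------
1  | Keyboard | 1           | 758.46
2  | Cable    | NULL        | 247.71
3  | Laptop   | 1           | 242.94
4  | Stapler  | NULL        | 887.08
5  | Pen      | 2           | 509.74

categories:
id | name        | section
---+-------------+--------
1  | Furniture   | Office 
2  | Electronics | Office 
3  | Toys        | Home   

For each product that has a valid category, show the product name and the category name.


INNER JOIN keeps only products rows whose category_id matches an id in categories. Walk through each product:
  - product 1 (Keyboard): category_id=1 -> matches Furniture
  - product 2 (Cable): category_id=NULL, no match -> dropped
  - product 3 (Laptop): category_id=1 -> matches Furniture
  - product 4 (Stapler): category_id=NULL, no match -> dropped
  - product 5 (Pen): category_id=2 -> matches Electronics
So 2 of 5 rows are dropped.

SQL:
SELECT a.name, b.name AS category
FROM products a
INNER JOIN categories b ON a.category_id = b.id

Result:
name     | category   
---------+------------
Keyboard | Furniture  
Laptop   | Furniture  
Pen      | Electronics


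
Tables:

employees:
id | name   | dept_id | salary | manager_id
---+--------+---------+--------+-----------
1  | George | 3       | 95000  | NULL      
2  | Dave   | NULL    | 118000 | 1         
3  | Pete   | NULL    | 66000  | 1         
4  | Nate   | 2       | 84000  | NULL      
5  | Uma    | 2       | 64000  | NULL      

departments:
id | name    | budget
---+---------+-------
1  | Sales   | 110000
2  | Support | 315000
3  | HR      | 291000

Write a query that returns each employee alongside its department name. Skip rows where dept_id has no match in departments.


INNER JOIN keeps only employees rows whose dept_id matches an id in departments. Walk through each employee:
  - employee 1 (George): dept_id=3 -> matches HR
  - employee 2 (Dave): dept_id=NULL, no match -> dropped
  - employee 3 (Pete): dept_id=NULL, no match -> dropped
  - employee 4 (Nate): dept_id=2 -> matches Support
  - employee 5 (Uma): dept_id=2 -> matches Support
So 2 of 5 rows are dropped.

SQL:
SELECT a.name, b.name AS department
FROM employees a
INNER JOIN departments b ON a.dept_id = b.id

Result:
name   | department
-------+-----------
George | HR        
Nate   | Support   
Uma    | Support   


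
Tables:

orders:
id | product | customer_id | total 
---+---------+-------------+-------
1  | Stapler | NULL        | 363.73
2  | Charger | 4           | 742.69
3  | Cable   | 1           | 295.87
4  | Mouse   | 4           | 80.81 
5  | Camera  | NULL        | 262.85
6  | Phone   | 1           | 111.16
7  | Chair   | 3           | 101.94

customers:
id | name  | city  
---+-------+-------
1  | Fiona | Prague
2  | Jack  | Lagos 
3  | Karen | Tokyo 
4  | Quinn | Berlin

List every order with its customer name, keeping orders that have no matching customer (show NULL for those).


LEFT JOIN keeps every row from orders (the left table); where customer_id has no match in customers, the customer columns become NULL. Walk through each order:
  - order 1 (Stapler): customer_id=NULL, no match -> kept with NULL
  - order 2 (Charger): customer_id=4 -> matches Quinn
  - order 3 (Cable): customer_id=1 -> matches Fiona
  - order 4 (Mouse): customer_id=4 -> matches Quinn
  - order 5 (Camera): customer_id=NULL, no match -> kept with NULL
  - order 6 (Phone): customer_id=1 -> matches Fiona
  - order 7 (Chair): customer_id=3 -> matches Karen
All 7 rows appear; 2 have NULL customer.

SQL:
SELECT a.product, b.name AS customer
FROM orders a
LEFT JOIN customers b ON a.customer_id = b.id

Result:
product | customer
--------+---------
Stapler | NULL    
Charger | Quinn   
Cable   | Fiona   
Mouse   | Quinn   
Camera  | NULL    
Phone   | Fiona   
Chair   | Karen   


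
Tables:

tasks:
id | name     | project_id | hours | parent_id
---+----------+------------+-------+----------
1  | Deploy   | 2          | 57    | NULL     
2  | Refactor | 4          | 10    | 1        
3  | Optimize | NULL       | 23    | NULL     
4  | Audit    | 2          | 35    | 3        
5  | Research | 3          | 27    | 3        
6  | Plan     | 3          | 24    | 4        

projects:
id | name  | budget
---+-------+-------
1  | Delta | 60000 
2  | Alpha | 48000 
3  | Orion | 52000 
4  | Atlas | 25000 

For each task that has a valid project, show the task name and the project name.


INNER JOIN keeps only tasks rows whose project_id matches an id in projects. Walk through each task:
  - task 1 (Deploy): project_id=2 -> matches Alpha
  - task 2 (Refactor): project_id=4 -> matches Atlas
  - task 3 (Optimize): project_id=NULL, no match -> dropped
  - task 4 (Audit): project_id=2 -> matches Alpha
  - task 5 (Research): project_id=3 -> matches Orion
  - task 6 (Plan): project_id=3 -> matches Orion
So 1 of 6 rows is dropped.

SQL:
SELECT a.name, b.name AS project
FROM tasks a
INNER JOIN projects b ON a.project_id = b.id

Result:
name     | project
---------+--------
Deploy   | Alpha  
Refactor | Atlas  
Audit    | Alpha  
Research | Orion  
Plan     | Orion  


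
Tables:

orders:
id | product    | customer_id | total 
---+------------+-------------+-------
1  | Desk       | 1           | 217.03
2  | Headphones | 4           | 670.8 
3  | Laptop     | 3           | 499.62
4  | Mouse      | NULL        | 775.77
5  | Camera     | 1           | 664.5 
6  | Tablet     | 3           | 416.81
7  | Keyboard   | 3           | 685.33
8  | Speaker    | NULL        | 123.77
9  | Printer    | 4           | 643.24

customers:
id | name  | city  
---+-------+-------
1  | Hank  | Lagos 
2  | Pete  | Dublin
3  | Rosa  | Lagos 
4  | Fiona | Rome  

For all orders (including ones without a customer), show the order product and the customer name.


LEFT JOIN keeps every row from orders (the left table); where customer_id has no match in customers, the customer columns become NULL. Walk through each order:
  - order 1 (Desk): customer_id=1 -> matches Hank
  - order 2 (Headphones): customer_id=4 -> matches Fiona
  - order 3 (Laptop): customer_id=3 -> matches Rosa
  - order 4 (Mouse): customer_id=NULL, no match -> kept with NULL
  - order 5 (Camera): customer_id=1 -> matches Hank
  - order 6 (Tablet): customer_id=3 -> matches Rosa
  - order 7 (Keyboard): customer_id=3 -> matches Rosa
  - order 8 (Speaker): customer_id=NULL, no match -> kept with NULL
  - order 9 (Printer): customer_id=4 -> matches Fiona
All 9 rows appear; 2 have NULL customer.

SQL:
SELECT a.product, b.name AS customer
FROM orders a
LEFT JOIN customers b ON a.customer_id = b.id

Result:
product    | customer
-----------+---------
Desk       | Hank    
Headphones | Fiona   
Laptop     | Rosa    
Mouse      | NULL    
Camera     | Hank    
Tablet     | Rosa    
Keyboard   | Rosa    
Speaker    | NULL    
Printer    | Fiona   


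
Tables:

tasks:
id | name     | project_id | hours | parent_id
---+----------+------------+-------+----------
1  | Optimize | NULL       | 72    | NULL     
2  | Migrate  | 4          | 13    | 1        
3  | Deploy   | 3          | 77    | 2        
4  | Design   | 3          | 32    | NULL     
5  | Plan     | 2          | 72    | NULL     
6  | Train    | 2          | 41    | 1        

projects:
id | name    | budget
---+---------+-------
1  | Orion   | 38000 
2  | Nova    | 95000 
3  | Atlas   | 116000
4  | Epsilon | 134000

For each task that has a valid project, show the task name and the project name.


INNER JOIN keeps only tasks rows whose project_id matches an id in projects. Walk through each task:
  - task 1 (Optimize): project_id=NULL, no match -> dropped
  - task 2 (Migrate): project_id=4 -> matches Epsilon
  - task 3 (Deploy): project_id=3 -> matches Atlas
  - task 4 (Design): project_id=3 -> matches Atlas
  - task 5 (Plan): project_id=2 -> matches Nova
  - task 6 (Train): project_id=2 -> matches Nova
So 1 of 6 rows is dropped.

SQL:
SELECT a.name, b.name AS project
FROM tasks a
INNER JOIN projects b ON a.project_id = b.id

Result:
name    | project
--------+--------
Migrate | Epsilon
Deploy  | Atlas  
Design  | Atlas  
Plan    | Nova   
Train   | Nova   


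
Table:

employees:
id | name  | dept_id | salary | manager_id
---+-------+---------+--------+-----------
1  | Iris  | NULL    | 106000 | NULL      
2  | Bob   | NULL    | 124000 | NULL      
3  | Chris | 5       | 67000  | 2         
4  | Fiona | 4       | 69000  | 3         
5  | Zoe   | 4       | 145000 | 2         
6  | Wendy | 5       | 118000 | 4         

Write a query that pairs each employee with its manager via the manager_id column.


This is a self-join: employees is joined to a second copy of itself, matching each row's manager_id to another row's id. Use LEFT JOIN so rows with manager_id=NULL are kept.
  - employee 1 (Iris): manager_id=NULL -> NULL
  - employee 2 (Bob): manager_id=NULL -> NULL
  - employee 3 (Chris): manager_id=2 -> Bob
  - employee 4 (Fiona): manager_id=3 -> Chris
  - employee 5 (Zoe): manager_id=2 -> Bob
  - employee 6 (Wendy): manager_id=4 -> Fiona

SQL:
SELECT a.name AS item, b.name AS manager
FROM employees a
LEFT JOIN employees b ON a.manager_id = b.id

Result:
item  | manager
------+--------
Iris  | NULL   
Bob   | NULL   
Chris | Bob    
Fiona | Chris  
Zoe   | Bob    
Wendy | Fiona  


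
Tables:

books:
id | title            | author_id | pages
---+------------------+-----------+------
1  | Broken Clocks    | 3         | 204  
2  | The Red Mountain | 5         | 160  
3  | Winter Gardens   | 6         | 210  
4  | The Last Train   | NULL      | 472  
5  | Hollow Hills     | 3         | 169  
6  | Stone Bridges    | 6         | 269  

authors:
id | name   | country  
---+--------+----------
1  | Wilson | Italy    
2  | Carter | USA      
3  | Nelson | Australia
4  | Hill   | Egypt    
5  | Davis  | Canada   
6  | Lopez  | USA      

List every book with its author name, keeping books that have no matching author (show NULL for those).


LEFT JOIN keeps every row from books (the left table); where author_id has no match in authors, the author columns become NULL. Walk through each book:
  - book 1 (Broken Clocks): author_id=3 -> matches Nelson
  - book 2 (The Red Mountain): author_id=5 -> matches Davis
  - book 3 (Winter Gardens): author_id=6 -> matches Lopez
  - book 4 (The Last Train): author_id=NULL, no match -> kept with NULL
  - book 5 (Hollow Hills): author_id=3 -> matches Nelson
  - book 6 (Stone Bridges): author_id=6 -> matches Lopez
All 6 rows appear; 1 has NULL author.

SQL:
SELECT a.title, b.name AS author
FROM books a
LEFT JOIN authors b ON a.author_id = b.id

Result:
title            | author
-----------------+-------
Broken Clocks    | Nelson
The Red Mountain | Davis 
Winter Gardens   | Lopez 
The Last Train   | NULL  
Hollow Hills     | Nelson
Stone Bridges    | Lopez 


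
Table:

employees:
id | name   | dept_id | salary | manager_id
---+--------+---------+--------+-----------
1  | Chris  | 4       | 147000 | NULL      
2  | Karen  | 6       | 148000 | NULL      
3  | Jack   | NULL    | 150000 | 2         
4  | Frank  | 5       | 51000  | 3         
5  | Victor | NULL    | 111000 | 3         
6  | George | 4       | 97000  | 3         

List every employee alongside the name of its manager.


This is a self-join: employees is joined to a second copy of itself, matching each row's manager_id to another row's id. Use LEFT JOIN so rows with manager_id=NULL are kept.
  - employee 1 (Chris): manager_id=NULL -> NULL
  - employee 2 (Karen): manager_id=NULL -> NULL
  - employee 3 (Jack): manager_id=2 -> Karen
  - employee 4 (Frank): manager_id=3 -> Jack
  - employee 5 (Victor): manager_id=3 -> Jack
  - employee 6 (George): manager_id=3 -> Jack

SQL:
SELECT a.name AS item, b.name AS manager
FROM employees a
LEFT JOIN employees b ON a.manager_id = b.id

Result:
item   | manager
-------+--------
Chris  | NULL   
Karen  | NULL   
Jack   | Karen  
Frank  | Jack   
Victor | Jack   
George | Jack   


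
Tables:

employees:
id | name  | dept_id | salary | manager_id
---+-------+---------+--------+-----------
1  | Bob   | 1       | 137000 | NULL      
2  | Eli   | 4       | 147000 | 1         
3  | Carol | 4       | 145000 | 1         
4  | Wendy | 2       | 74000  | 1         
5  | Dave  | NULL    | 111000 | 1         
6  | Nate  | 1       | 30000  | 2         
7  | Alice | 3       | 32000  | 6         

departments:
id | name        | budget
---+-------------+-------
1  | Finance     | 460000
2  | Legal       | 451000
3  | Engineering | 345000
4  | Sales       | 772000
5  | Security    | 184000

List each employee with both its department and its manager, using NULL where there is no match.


Two LEFT JOINs from the same base table employees: one to departments via dept_id, one to employees itself via manager_id. Both are LEFT so every employee is preserved.
Match against departments:
  - employee 1 (Bob): dept_id=1 -> matches Finance
  - employee 2 (Eli): dept_id=4 -> matches Sales
  - employee 3 (Carol): dept_id=4 -> matches Sales
  - employee 4 (Wendy): dept_id=2 -> matches Legal
  - employee 5 (Dave): dept_id=NULL, no match -> kept with NULL
  - employee 6 (Nate): dept_id=1 -> matches Finance
  - employee 7 (Alice): dept_id=3 -> matches Engineering
Match against employees (self):
  - employee 1 (Bob): manager_id=NULL -> NULL
  - employee 2 (Eli): manager_id=1 -> Bob
  - employee 3 (Carol): manager_id=1 -> Bob
  - employee 4 (Wendy): manager_id=1 -> Bob
  - employee 5 (Dave): manager_id=1 -> Bob
  - employee 6 (Nate): manager_id=2 -> Eli
  - employee 7 (Alice): manager_id=6 -> Nate

SQL:
SELECT a.name, b.name AS department, c.name AS manager
FROM employees a
LEFT JOIN departments b ON a.dept_id = b.id
LEFT JOIN employees c ON a.manager_id = c.id

Result:
name  | department  | manager
------+-------------+--------
Bob   | Finance     | NULL   
Eli   | Sales       | Bob    
Carol | Sales       | Bob    
Wendy | Legal       | Bob    
Dave  | NULL        | Bob    
Nate  | Finance     | Eli    
Alice | Engineering | Nate   


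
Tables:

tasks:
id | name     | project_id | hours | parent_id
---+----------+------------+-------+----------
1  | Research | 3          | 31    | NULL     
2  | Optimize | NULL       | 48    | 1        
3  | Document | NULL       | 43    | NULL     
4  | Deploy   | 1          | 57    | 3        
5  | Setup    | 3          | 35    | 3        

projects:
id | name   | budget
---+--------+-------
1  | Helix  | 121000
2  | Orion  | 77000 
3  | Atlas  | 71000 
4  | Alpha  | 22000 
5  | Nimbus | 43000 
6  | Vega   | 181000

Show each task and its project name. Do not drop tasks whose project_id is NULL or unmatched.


LEFT JOIN keeps every row from tasks (the left table); where project_id has no match in projects, the project columns become NULL. Walk through each task:
  - task 1 (Research): project_id=3 -> matches Atlas
  - task 2 (Optimize): project_id=NULL, no match -> kept with NULL
  - task 3 (Document): project_id=NULL, no match -> kept with NULL
  - task 4 (Deploy): project_id=1 -> matches Helix
  - task 5 (Setup): project_id=3 -> matches Atlas
All 5 rows appear; 2 have NULL project.

SQL:
SELECT a.name, b.name AS project
FROM tasks a
LEFT JOIN projects b ON a.project_id = b.id

Result:
name     | project
---------+--------
Research | Atlas  
Optimize | NULL   
Document | NULL   
Deploy   | Helix  
Setup    | Atlas  


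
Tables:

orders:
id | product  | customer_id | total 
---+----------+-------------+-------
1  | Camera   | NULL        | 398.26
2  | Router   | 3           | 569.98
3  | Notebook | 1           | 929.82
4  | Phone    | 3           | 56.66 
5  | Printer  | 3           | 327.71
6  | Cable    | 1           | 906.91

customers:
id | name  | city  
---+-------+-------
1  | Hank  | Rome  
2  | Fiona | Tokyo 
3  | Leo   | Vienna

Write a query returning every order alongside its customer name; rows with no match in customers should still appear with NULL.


LEFT JOIN keeps every row from orders (the left table); where customer_id has no match in customers, the customer columns become NULL. Walk through each order:
  - order 1 (Camera): customer_id=NULL, no match -> kept with NULL
  - order 2 (Router): customer_id=3 -> matches Leo
  - order 3 (Notebook): customer_id=1 -> matches Hank
  - order 4 (Phone): customer_id=3 -> matches Leo
  - order 5 (Printer): customer_id=3 -> matches Leo
  - order 6 (Cable): customer_id=1 -> matches Hank
All 6 rows appear; 1 has NULL customer.

SQL:
SELECT a.product, b.name AS customer
FROM orders a
LEFT JOIN customers b ON a.customer_id = b.id

Result:
product  | customer
---------+---------
Camera   | NULL    
Router   | Leo     
Notebook | Hank    
Phone    | Leo     
Printer  | Leo     
Cable    | Hank    


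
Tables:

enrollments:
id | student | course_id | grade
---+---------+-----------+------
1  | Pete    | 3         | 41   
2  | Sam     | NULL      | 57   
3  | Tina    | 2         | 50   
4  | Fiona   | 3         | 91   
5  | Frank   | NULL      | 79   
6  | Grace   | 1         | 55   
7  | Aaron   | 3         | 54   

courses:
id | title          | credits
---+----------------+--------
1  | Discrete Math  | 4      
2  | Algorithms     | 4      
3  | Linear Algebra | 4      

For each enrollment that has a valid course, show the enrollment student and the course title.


INNER JOIN keeps only enrollments rows whose course_id matches an id in courses. Walk through each enrollment:
  - enrollment 1 (Pete): course_id=3 -> matches Linear Algebra
  - enrollment 2 (Sam): course_id=NULL, no match -> dropped
  - enrollment 3 (Tina): course_id=2 -> matches Algorithms
  - enrollment 4 (Fiona): course_id=3 -> matches Linear Algebra
  - enrollment 5 (Frank): course_id=NULL, no match -> dropped
  - enrollment 6 (Grace): course_id=1 -> matches Discrete Math
  - enrollment 7 (Aaron): course_id=3 -> matches Linear Algebra
So 2 of 7 rows are dropped.

SQL:
SELECT a.student, b.title AS course
FROM enrollments a
INNER JOIN courses b ON a.course_id = b.id

Result:
student | course        
--------+---------------
Pete    | Linear Algebra
Tina    | Algorithms    
Fiona   | Linear Algebra
Grace   | Discrete Math 
Aaron   | Linear Algebra


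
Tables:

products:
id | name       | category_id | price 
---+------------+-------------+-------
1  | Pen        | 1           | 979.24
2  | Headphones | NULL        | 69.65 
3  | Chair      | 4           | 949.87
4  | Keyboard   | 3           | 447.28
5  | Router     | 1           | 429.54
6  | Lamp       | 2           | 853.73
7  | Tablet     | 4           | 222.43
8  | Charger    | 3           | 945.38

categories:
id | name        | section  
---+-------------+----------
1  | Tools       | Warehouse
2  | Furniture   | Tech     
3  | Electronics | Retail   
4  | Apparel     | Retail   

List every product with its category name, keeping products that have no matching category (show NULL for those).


LEFT JOIN keeps every row from products (the left table); where category_id has no match in categories, the category columns become NULL. Walk through each product:
  - product 1 (Pen): category_id=1 -> matches Tools
  - product 2 (Headphones): category_id=NULL, no match -> kept with NULL
  - product 3 (Chair): category_id=4 -> matches Apparel
  - product 4 (Keyboard): category_id=3 -> matches Electronics
  - product 5 (Router): category_id=1 -> matches Tools
  - product 6 (Lamp): category_id=2 -> matches Furniture
  - product 7 (Tablet): category_id=4 -> matches Apparel
  - product 8 (Charger): category_id=3 -> matches Electronics
All 8 rows appear; 1 has NULL category.

SQL:
SELECT a.name, b.name AS category
FROM products a
LEFT JOIN categories b ON a.category_id = b.id

Result:
name       | category   
-----------+------------
Pen        | Tools      
Headphones | NULL       
Chair      | Apparel    
Keyboard   | Electronics
Router     | Tools      
Lamp       | Furniture  
Tablet     | Apparel    
Charger    | Electronics


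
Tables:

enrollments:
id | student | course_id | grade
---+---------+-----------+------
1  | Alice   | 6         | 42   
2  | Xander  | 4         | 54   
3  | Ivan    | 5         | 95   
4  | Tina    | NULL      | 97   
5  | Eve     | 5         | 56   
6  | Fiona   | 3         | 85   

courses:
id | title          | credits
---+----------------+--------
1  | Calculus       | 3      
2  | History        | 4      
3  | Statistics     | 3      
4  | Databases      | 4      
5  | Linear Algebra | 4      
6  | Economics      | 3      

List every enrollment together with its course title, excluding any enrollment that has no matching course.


INNER JOIN keeps only enrollments rows whose course_id matches an id in courses. Walk through each enrollment:
  - enrollment 1 (Alice): course_id=6 -> matches Economics
  - enrollment 2 (Xander): course_id=4 -> matches Databases
  - enrollment 3 (Ivan): course_id=5 -> matches Linear Algebra
  - enrollment 4 (Tina): course_id=NULL, no match -> dropped
  - enrollment 5 (Eve): course_id=5 -> matches Linear Algebra
  - enrollment 6 (Fiona): course_id=3 -> matches Statistics
So 1 of 6 rows is dropped.

SQL:
SELECT a.student, b.title AS course
FROM enrollments a
INNER JOIN courses b ON a.course_id = b.id

Result:
student | course        
--------+---------------
Alice   | Economics     
Xander  | Databases     
Ivan    | Linear Algebra
Eve     | Linear Algebra
Fiona   | Statistics    


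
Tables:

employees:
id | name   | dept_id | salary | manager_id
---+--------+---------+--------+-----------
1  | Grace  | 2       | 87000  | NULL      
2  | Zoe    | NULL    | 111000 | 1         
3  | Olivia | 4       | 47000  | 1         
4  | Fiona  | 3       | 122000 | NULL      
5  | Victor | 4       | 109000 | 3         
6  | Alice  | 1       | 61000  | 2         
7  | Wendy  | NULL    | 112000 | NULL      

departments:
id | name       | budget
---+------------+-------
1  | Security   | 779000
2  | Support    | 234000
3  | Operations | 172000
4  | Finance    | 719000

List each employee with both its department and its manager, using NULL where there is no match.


Two LEFT JOINs from the same base table employees: one to departments via dept_id, one to employees itself via manager_id. Both are LEFT so every employee is preserved.
Match against departments:
  - employee 1 (Grace): dept_id=2 -> matches Support
  - employee 2 (Zoe): dept_id=NULL, no match -> kept with NULL
  - employee 3 (Olivia): dept_id=4 -> matches Finance
  - employee 4 (Fiona): dept_id=3 -> matches Operations
  - employee 5 (Victor): dept_id=4 -> matches Finance
  - employee 6 (Alice): dept_id=1 -> matches Security
  - employee 7 (Wendy): dept_id=NULL, no match -> kept with NULL
Match against employees (self):
  - employee 1 (Grace): manager_id=NULL -> NULL
  - employee 2 (Zoe): manager_id=1 -> Grace
  - employee 3 (Olivia): manager_id=1 -> Grace
  - employee 4 (Fiona): manager_id=NULL -> NULL
  - employee 5 (Victor): manager_id=3 -> Olivia
  - employee 6 (Alice): manager_id=2 -> Zoe
  - employee 7 (Wendy): manager_id=NULL -> NULL

SQL:
SELECT a.name, b.name AS department, c.name AS manager
FROM employees a
LEFT JOIN departments b ON a.dept_id = b.id
LEFT JOIN employees c ON a.manager_id = c.id

Result:
name   | department | manager
-------+------------+--------
Grace  | Support    | NULL   
Zoe    | NULL       | Grace  
Olivia | Finance    | Grace  
Fiona  | Operations | NULL   
Victor | Finance    | Olivia 
Alice  | Security   | Zoe    
Wendy  | NULL       | NULL   


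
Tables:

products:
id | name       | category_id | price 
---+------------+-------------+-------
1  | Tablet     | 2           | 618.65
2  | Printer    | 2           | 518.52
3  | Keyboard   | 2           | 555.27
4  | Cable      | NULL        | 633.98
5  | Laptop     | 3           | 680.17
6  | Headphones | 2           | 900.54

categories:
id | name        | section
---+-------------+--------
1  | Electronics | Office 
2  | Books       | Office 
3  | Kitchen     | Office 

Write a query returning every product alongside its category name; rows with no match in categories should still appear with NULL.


LEFT JOIN keeps every row from products (the left table); where category_id has no match in categories, the category columns become NULL. Walk through each product:
  - product 1 (Tablet): category_id=2 -> matches Books
  - product 2 (Printer): category_id=2 -> matches Books
  - product 3 (Keyboard): category_id=2 -> matches Books
  - product 4 (Cable): category_id=NULL, no match -> kept with NULL
  - product 5 (Laptop): category_id=3 -> matches Kitchen
  - product 6 (Headphones): category_id=2 -> matches Books
All 6 rows appear; 1 has NULL category.

SQL:
SELECT a.name, b.name AS category
FROM products a
LEFT JOIN categories b ON a.category_id = b.id

Result:
name       | category
-----------+---------
Tablet     | Books   
Printer    | Books   
Keyboard   | Books   
Cable      | NULL    
Laptop     | Kitchen 
Headphones | Books   


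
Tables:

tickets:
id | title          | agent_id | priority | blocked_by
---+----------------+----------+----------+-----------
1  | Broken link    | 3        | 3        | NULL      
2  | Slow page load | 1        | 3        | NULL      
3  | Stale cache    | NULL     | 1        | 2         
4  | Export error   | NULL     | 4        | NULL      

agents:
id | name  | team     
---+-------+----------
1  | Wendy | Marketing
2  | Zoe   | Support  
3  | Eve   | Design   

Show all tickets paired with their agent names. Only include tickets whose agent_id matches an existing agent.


INNER JOIN keeps only tickets rows whose agent_id matches an id in agents. Walk through each ticket:
  - ticket 1 (Broken link): agent_id=3 -> matches Eve
  - ticket 2 (Slow page load): agent_id=1 -> matches Wendy
  - ticket 3 (Stale cache): agent_id=NULL, no match -> dropped
  - ticket 4 (Export error): agent_id=NULL, no match -> dropped
So 2 of 4 rows are dropped.

SQL:
SELECT a.title, b.name AS agent
FROM tickets a
INNER JOIN agents b ON a.agent_id = b.id

Result:
title          | agent
---------------+------
Broken link    | Eve  
Slow page load | Wendy


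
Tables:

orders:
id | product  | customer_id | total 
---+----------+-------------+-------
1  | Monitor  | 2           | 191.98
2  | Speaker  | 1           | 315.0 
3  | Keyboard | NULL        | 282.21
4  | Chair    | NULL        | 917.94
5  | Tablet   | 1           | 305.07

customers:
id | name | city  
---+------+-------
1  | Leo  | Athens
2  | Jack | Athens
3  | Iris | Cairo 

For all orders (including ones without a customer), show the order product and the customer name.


LEFT JOIN keeps every row from orders (the left table); where customer_id has no match in customers, the customer columns become NULL. Walk through each order:
  - order 1 (Monitor): customer_id=2 -> matches Jack
  - order 2 (Speaker): customer_id=1 -> matches Leo
  - order 3 (Keyboard): customer_id=NULL, no match -> kept with NULL
  - order 4 (Chair): customer_id=NULL, no match -> kept with NULL
  - order 5 (Tablet): customer_id=1 -> matches Leo
All 5 rows appear; 2 have NULL customer.

SQL:
SELECT a.product, b.name AS customer
FROM orders a
LEFT JOIN customers b ON a.customer_id = b.id

Result:
product  | customer
---------+---------
Monitor  | Jack    
Speaker  | Leo     
Keyboard | NULL    
Chair    | NULL    
Tablet   | Leo     


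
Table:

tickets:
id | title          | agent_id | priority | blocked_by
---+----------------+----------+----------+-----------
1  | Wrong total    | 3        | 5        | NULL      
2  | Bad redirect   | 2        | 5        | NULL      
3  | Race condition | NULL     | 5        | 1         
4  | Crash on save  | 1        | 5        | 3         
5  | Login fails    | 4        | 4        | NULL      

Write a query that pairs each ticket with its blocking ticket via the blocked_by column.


This is a self-join: tickets is joined to a second copy of itself, matching each row's blocked_by to another row's id. Use LEFT JOIN so rows with blocked_by=NULL are kept.
  - ticket 1 (Wrong total): blocked_by=NULL -> NULL
  - ticket 2 (Bad redirect): blocked_by=NULL -> NULL
  - ticket 3 (Race condition): blocked_by=1 -> Wrong total
  - ticket 4 (Crash on save): blocked_by=3 -> Race condition
  - ticket 5 (Login fails): blocked_by=NULL -> NULL

SQL:
SELECT a.title AS item, b.title AS blocked_by
FROM tickets a
LEFT JOIN tickets b ON a.blocked_by = b.id

Result:
item           | blocked_by    
---------------+---------------
Wrong total    | NULL          
Bad redirect   | NULL          
Race condition | Wrong total   
Crash on save  | Race condition
Login fails    | NULL          


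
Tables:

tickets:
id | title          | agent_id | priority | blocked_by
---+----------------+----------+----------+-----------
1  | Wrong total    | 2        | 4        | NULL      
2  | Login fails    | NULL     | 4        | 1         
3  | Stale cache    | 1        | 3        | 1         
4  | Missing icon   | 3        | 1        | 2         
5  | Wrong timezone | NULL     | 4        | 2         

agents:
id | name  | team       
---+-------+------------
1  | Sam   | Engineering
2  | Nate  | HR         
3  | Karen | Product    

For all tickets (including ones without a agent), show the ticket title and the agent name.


LEFT JOIN keeps every row from tickets (the left table); where agent_id has no match in agents, the agent columns become NULL. Walk through each ticket:
  - ticket 1 (Wrong total): agent_id=2 -> matches Nate
  - ticket 2 (Login fails): agent_id=NULL, no match -> kept with NULL
  - ticket 3 (Stale cache): agent_id=1 -> matches Sam
  - ticket 4 (Missing icon): agent_id=3 -> matches Karen
  - ticket 5 (Wrong timezone): agent_id=NULL, no match -> kept with NULL
All 5 rows appear; 2 have NULL agent.

SQL:
SELECT a.title, b.name AS agent
FROM tickets a
LEFT JOIN agents b ON a.agent_id = b.id

Result:
title          | agent
---------------+------
Wrong total    | Nate 
Login fails    | NULL 
Stale cache    | Sam  
Missing icon   | Karen
Wrong timezone | NULL 


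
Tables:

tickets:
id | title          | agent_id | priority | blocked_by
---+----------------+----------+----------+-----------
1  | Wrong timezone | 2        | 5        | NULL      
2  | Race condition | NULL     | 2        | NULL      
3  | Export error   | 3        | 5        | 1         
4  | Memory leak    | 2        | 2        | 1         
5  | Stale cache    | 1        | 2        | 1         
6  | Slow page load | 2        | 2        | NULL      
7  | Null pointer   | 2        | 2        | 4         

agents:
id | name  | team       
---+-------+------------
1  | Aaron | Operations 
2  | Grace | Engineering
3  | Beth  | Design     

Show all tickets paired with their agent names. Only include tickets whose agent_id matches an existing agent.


INNER JOIN keeps only tickets rows whose agent_id matches an id in agents. Walk through each ticket:
  - ticket 1 (Wrong timezone): agent_id=2 -> matches Grace
  - ticket 2 (Race condition): agent_id=NULL, no match -> dropped
  - ticket 3 (Export error): agent_id=3 -> matches Beth
  - ticket 4 (Memory leak): agent_id=2 -> matches Grace
  - ticket 5 (Stale cache): agent_id=1 -> matches Aaron
  - ticket 6 (Slow page load): agent_id=2 -> matches Grace
  - ticket 7 (Null pointer): agent_id=2 -> matches Grace
So 1 of 7 rows is dropped.

SQL:
SELECT a.title, b.name AS agent
FROM tickets a
INNER JOIN agents b ON a.agent_id = b.id

Result:
title          | agent
---------------+------
Wrong timezone | Grace
Export error   | Beth 
Memory leak    | Grace
Stale cache    | Aaron
Slow page load | Grace
Null pointer   | Grace


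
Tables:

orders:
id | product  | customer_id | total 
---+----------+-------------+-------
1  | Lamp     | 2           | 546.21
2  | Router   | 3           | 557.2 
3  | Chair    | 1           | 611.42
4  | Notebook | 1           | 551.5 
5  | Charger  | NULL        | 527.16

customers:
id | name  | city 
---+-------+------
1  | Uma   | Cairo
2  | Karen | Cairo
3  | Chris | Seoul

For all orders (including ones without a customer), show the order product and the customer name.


LEFT JOIN keeps every row from orders (the left table); where customer_id has no match in customers, the customer columns become NULL. Walk through each order:
  - order 1 (Lamp): customer_id=2 -> matches Karen
  - order 2 (Router): customer_id=3 -> matches Chris
  - order 3 (Chair): customer_id=1 -> matches Uma
  - order 4 (Notebook): customer_id=1 -> matches Uma
  - order 5 (Charger): customer_id=NULL, no match -> kept with NULL
All 5 rows appear; 1 has NULL customer.

SQL:
SELECT a.product, b.name AS customer
FROM orders a
LEFT JOIN customers b ON a.customer_id = b.id

Result:
product  | customer
---------+---------
Lamp     | Karen   
Router   | Chris   
Chair    | Uma     
Notebook | Uma     
Charger  | NULL    


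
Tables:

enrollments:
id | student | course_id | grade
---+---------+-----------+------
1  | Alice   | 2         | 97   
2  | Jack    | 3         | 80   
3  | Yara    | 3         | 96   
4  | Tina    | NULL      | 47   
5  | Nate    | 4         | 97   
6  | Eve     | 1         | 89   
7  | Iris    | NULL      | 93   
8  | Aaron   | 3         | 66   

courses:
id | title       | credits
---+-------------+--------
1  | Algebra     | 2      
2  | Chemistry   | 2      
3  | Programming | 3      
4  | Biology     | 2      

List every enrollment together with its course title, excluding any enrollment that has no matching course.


INNER JOIN keeps only enrollments rows whose course_id matches an id in courses. Walk through each enrollment:
  - enrollment 1 (Alice): course_id=2 -> matches Chemistry
  - enrollment 2 (Jack): course_id=3 -> matches Programming
  - enrollment 3 (Yara): course_id=3 -> matches Programming
  - enrollment 4 (Tina): course_id=NULL, no match -> dropped
  - enrollment 5 (Nate): course_id=4 -> matches Biology
  - enrollment 6 (Eve): course_id=1 -> matches Algebra
  - enrollment 7 (Iris): course_id=NULL, no match -> dropped
  - enrollment 8 (Aaron): course_id=3 -> matches Programming
So 2 of 8 rows are dropped.

SQL:
SELECT a.student, b.title AS course
FROM enrollments a
INNER JOIN courses b ON a.course_id = b.id

Result:
student | course     
--------+------------
Alice   | Chemistry  
Jack    | Programming
Yara    | Programming
Nate    | Biology    
Eve     | Algebra    
Aaron   | Programming


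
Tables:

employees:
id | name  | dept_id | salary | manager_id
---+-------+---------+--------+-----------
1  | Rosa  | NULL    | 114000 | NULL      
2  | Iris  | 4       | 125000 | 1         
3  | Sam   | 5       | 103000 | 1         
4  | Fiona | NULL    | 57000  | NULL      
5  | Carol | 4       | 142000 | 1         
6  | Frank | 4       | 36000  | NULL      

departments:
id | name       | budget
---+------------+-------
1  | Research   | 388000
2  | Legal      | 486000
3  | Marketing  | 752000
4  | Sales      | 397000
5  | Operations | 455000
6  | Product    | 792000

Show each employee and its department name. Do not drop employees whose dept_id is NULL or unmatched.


LEFT JOIN keeps every row from employees (the left table); where dept_id has no match in departments, the department columns become NULL. Walk through each employee:
  - employee 1 (Rosa): dept_id=NULL, no match -> kept with NULL
  - employee 2 (Iris): dept_id=4 -> matches Sales
  - employee 3 (Sam): dept_id=5 -> matches Operations
  - employee 4 (Fiona): dept_id=NULL, no match -> kept with NULL
  - employee 5 (Carol): dept_id=4 -> matches Sales
  - employee 6 (Frank): dept_id=4 -> matches Sales
All 6 rows appear; 2 have NULL department.

SQL:
SELECT a.name, b.name AS department
FROM employees a
LEFT JOIN departments b ON a.dept_id = b.id

Result:
name  | department
------+-----------
Rosa  | NULL      
Iris  | Sales     
Sam   | Operations
Fiona | NULL      
Carol | Sales     
Frank | Sales     


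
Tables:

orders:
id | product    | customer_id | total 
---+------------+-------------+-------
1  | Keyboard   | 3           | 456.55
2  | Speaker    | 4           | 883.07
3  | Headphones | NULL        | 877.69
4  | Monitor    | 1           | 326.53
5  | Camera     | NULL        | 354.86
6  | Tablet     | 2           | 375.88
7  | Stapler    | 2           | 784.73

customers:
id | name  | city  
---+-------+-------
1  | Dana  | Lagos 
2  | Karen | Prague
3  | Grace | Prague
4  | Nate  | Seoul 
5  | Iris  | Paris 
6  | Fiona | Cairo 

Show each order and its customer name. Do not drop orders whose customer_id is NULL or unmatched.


LEFT JOIN keeps every row from orders (the left table); where customer_id has no match in customers, the customer columns become NULL. Walk through each order:
  - order 1 (Keyboard): customer_id=3 -> matches Grace
  - order 2 (Speaker): customer_id=4 -> matches Nate
  - order 3 (Headphones): customer_id=NULL, no match -> kept with NULL
  - order 4 (Monitor): customer_id=1 -> matches Dana
  - order 5 (Camera): customer_id=NULL, no match -> kept with NULL
  - order 6 (Tablet): customer_id=2 -> matches Karen
  - order 7 (Stapler): customer_id=2 -> matches Karen
All 7 rows appear; 2 have NULL customer.

SQL:
SELECT a.product, b.name AS customer
FROM orders a
LEFT JOIN customers b ON a.customer_id = b.id

Result:
product    | customer
-----------+---------
Keyboard   | Grace   
Speaker    | Nate    
Headphones | NULL    
Monitor    | Dana    
Camera     | NULL    
Tablet     | Karen   
Stapler    | Karen   


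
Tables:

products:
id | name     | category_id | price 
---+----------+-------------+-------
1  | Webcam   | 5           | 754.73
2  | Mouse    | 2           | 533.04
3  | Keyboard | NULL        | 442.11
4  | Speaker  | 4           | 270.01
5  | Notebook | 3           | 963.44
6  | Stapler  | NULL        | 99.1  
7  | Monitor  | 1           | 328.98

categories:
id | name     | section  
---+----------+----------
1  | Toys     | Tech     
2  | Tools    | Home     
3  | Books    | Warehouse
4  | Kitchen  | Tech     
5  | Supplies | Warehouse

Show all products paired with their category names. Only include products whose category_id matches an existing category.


INNER JOIN keeps only products rows whose category_id matches an id in categories. Walk through each product:
  - product 1 (Webcam): category_id=5 -> matches Supplies
  - product 2 (Mouse): category_id=2 -> matches Tools
  - product 3 (Keyboard): category_id=NULL, no match -> dropped
  - product 4 (Speaker): category_id=4 -> matches Kitchen
  - product 5 (Notebook): category_id=3 -> matches Books
  - product 6 (Stapler): category_id=NULL, no match -> dropped
  - product 7 (Monitor): category_id=1 -> matches Toys
So 2 of 7 rows are dropped.

SQL:
SELECT a.name, b.name AS category
FROM products a
INNER JOIN categories b ON a.category_id = b.id

Result:
name     | category
---------+---------
Webcam   | Supplies
Mouse    | Tools   
Speaker  | Kitchen 
Notebook | Books   
Monitor  | Toys    


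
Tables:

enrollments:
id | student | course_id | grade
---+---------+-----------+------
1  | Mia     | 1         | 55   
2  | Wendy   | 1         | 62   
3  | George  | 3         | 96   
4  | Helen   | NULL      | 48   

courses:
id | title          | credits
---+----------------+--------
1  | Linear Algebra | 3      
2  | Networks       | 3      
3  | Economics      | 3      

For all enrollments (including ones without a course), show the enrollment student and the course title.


LEFT JOIN keeps every row from enrollments (the left table); where course_id has no match in courses, the course columns become NULL. Walk through each enrollment:
  - enrollment 1 (Mia): course_id=1 -> matches Linear Algebra
  - enrollment 2 (Wendy): course_id=1 -> matches Linear Algebra
  - enrollment 3 (George): course_id=3 -> matches Economics
  - enrollment 4 (Helen): course_id=NULL, no match -> kept with NULL
All 4 rows appear; 1 has NULL course.

SQL:
SELECT a.student, b.title AS course
FROM enrollments a
LEFT JOIN courses b ON a.course_id = b.id

Result:
student | course        
--------+---------------
Mia     | Linear Algebra
Wendy   | Linear Algebra
George  | Economics     
Helen   | NULL          


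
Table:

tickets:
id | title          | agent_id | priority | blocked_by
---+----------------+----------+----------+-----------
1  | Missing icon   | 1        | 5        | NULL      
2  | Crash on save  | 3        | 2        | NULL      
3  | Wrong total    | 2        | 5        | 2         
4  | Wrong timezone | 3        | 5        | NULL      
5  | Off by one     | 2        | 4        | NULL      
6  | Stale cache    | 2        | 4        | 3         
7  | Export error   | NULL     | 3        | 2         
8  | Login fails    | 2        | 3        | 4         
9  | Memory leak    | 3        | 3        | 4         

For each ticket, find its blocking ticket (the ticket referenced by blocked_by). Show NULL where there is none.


This is a self-join: tickets is joined to a second copy of itself, matching each row's blocked_by to another row's id. Use LEFT JOIN so rows with blocked_by=NULL are kept.
  - ticket 1 (Missing icon): blocked_by=NULL -> NULL
  - ticket 2 (Crash on save): blocked_by=NULL -> NULL
  - ticket 3 (Wrong total): blocked_by=2 -> Crash on save
  - ticket 4 (Wrong timezone): blocked_by=NULL -> NULL
  - ticket 5 (Off by one): blocked_by=NULL -> NULL
  - ticket 6 (Stale cache): blocked_by=3 -> Wrong total
  - ticket 7 (Export error): blocked_by=2 -> Crash on save
  - ticket 8 (Login fails): blocked_by=4 -> Wrong timezone
  - ticket 9 (Memory leak): blocked_by=4 -> Wrong timezone

SQL:
SELECT a.title AS item, b.title AS blocked_by
FROM tickets a
LEFT JOIN tickets b ON a.blocked_by = b.id

Result:
item           | blocked_by    
---------------+---------------
Missing icon   | NULL          
Crash on save  | NULL          
Wrong total    | Crash on save 
Wrong timezone | NULL          
Off by one     | NULL          
Stale cache    | Wrong total   
Export error   | Crash on save 
Login fails    | Wrong timezone
Memory leak    | Wrong timezone
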